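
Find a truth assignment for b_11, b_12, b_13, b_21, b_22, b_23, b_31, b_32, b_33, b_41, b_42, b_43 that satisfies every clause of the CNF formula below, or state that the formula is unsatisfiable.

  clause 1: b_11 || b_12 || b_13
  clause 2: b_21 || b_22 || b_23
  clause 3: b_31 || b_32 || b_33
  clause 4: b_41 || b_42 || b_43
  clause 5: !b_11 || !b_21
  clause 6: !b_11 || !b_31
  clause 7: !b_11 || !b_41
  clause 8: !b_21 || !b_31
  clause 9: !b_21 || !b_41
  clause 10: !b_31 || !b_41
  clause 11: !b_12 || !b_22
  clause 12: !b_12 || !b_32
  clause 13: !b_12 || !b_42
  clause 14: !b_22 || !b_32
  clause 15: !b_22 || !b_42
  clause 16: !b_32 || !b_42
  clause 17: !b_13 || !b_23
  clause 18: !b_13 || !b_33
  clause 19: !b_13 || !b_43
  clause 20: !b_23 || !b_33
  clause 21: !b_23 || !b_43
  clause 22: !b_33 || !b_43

UNSATISFIABLE

Case b_11 = false:
Case b_12 = true:
(!b_22) alone gives b_22 = false.
(!b_32) alone gives b_32 = false.
(!b_42) alone gives b_42 = false.
Case b_21 = true:
(!b_31) alone gives b_31 = false.
(b_33) alone gives b_33 = true.
(!b_41) alone gives b_41 = false.
(b_43) alone gives b_43 = true.
Now (!b_43) is unsatisfied and unit — conflict.
So b_21 must be the other value — set b_21 = false.
(b_23) alone gives b_23 = true.
(!b_13) alone gives b_13 = false.
(!b_33) alone gives b_33 = false.
(b_31) alone gives b_31 = true.
(!b_41) alone gives b_41 = false.
(b_43) alone gives b_43 = true.
Now (!b_43) is unsatisfied and unit — conflict.
Either choice for b_21 ends in contradiction.
So b_12 must be the other value — set b_12 = false.
(b_13) alone gives b_13 = true.
(!b_23) alone gives b_23 = false.
(!b_33) alone gives b_33 = false.
(!b_43) alone gives b_43 = false.
Case b_21 = true:
(!b_31) alone gives b_31 = false.
(b_32) alone gives b_32 = true.
(!b_41) alone gives b_41 = false.
(b_42) alone gives b_42 = true.
Now (!b_42) is unsatisfied and unit — conflict.
So b_21 must be the other value — set b_21 = false.
(b_22) alone gives b_22 = true.
(!b_32) alone gives b_32 = false.
(b_31) alone gives b_31 = true.
(!b_41) alone gives b_41 = false.
(b_42) alone gives b_42 = true.
Now (!b_42) is unsatisfied and unit — conflict.
Either choice for b_21 ends in contradiction.
Either choice for b_12 ends in contradiction.
So b_11 must be the other value — set b_11 = true.
(!b_21) alone gives b_21 = false.
(!b_31) alone gives b_31 = false.
(!b_41) alone gives b_41 = false.
Case b_22 = true:
(!b_12) alone gives b_12 = false.
(!b_32) alone gives b_32 = false.
(b_33) alone gives b_33 = true.
(!b_42) alone gives b_42 = false.
(b_43) alone gives b_43 = true.
Now (!b_43) is unsatisfied and unit — conflict.
So b_22 must be the other value — set b_22 = false.
(b_23) alone gives b_23 = true.
(!b_13) alone gives b_13 = false.
(!b_33) alone gives b_33 = false.
(b_32) alone gives b_32 = true.
(!b_12) alone gives b_12 = false.
(!b_42) alone gives b_42 = false.
(b_43) alone gives b_43 = true.
Now (!b_43) is unsatisfied and unit — conflict.
Either choice for b_22 ends in contradiction.
Either choice for b_11 ends in contradiction.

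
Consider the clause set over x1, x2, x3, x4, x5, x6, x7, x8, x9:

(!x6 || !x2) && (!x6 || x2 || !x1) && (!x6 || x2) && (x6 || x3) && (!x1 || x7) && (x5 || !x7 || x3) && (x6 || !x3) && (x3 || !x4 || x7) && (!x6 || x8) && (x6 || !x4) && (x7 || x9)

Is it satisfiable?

Suppose x6 = false.
Unit clause (x3) forces x3 = true.
Now (!x3) is unsatisfied and unit — conflict.
So x6 must be the other value — set x6 = true.
Unit clause (!x2) forces x2 = false.
Now (x2) is unsatisfied and unit — conflict.
Either choice for x6 ends in contradiction.
No assignment satisfies every clause.

No, unsatisfiable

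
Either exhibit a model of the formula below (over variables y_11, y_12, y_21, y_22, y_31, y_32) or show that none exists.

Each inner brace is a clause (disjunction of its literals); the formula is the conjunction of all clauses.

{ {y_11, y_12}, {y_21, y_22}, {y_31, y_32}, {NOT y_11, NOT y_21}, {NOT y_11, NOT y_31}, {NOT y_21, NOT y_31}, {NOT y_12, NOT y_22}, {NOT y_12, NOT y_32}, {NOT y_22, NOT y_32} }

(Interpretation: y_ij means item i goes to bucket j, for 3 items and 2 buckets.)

Branch on y_11: set y_11 = true.
The clause (NOT y_21) is unit, so y_21 = false.
The clause (y_22) is unit, so y_22 = true.
The clause (NOT y_31) is unit, so y_31 = false.
The clause (y_32) is unit, so y_32 = true.
Now (NOT y_32) is unsatisfied and unit — conflict.
So y_11 must be the other value — set y_11 = false.
The clause (y_12) is unit, so y_12 = true.
The clause (NOT y_22) is unit, so y_22 = false.
The clause (y_21) is unit, so y_21 = true.
The clause (NOT y_31) is unit, so y_31 = false.
The clause (y_32) is unit, so y_32 = true.
Now (NOT y_32) is unsatisfied and unit — conflict.
Either choice for y_11 ends in contradiction.

UNSATISFIABLE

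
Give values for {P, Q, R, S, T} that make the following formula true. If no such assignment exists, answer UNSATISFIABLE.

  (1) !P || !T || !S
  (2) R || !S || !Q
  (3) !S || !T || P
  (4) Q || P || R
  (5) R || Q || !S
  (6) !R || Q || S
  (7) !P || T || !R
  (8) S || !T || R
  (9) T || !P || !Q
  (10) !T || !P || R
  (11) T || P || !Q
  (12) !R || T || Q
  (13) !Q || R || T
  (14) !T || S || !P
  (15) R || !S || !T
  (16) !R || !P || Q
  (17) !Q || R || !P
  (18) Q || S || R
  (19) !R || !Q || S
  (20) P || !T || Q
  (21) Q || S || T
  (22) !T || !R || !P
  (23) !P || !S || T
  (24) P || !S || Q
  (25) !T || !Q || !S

Case P = false:
Case S = false:
Case Q = true:
The clause (T) is unit, so T = true.
The clause (R) is unit, so R = true.
That conflicts with the unit clause (!R).
Undo Q and try Q = false.
The clause (R) is unit, so R = true.
That conflicts with the unit clause (!R).
Either choice for Q ends in contradiction.
Undo S and try S = true.
The clause (!T) is unit, so T = false.
The clause (!Q) is unit, so Q = false.
That conflicts with the unit clause (Q).
Either choice for S ends in contradiction.
Undo P and try P = true.
Case T = false:
The clause (!R) is unit, so R = false.
The clause (!Q) is unit, so Q = false.
The clause (!S) is unit, so S = false.
That conflicts with the unit clause (S).
Undo T and try T = true.
The clause (!S) is unit, so S = false.
That conflicts with the unit clause (S).
Either choice for T ends in contradiction.
Either choice for P ends in contradiction.

UNSATISFIABLE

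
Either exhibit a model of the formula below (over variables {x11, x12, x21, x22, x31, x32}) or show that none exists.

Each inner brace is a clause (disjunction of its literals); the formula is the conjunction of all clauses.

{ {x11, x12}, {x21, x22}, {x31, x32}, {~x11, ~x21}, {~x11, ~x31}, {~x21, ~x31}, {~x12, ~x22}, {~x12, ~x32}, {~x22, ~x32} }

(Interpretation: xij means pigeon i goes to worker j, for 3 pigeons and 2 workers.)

Case x11 = 1:
Unit clause (~x21) forces x21 = 0.
Unit clause (x22) forces x22 = 1.
Unit clause (~x31) forces x31 = 0.
Unit clause (x32) forces x32 = 1.
That conflicts with the unit clause (~x32).
Backtrack on x11: now try x11 = 0.
Unit clause (x12) forces x12 = 1.
Unit clause (~x22) forces x22 = 0.
Unit clause (x21) forces x21 = 1.
Unit clause (~x31) forces x31 = 0.
Unit clause (x32) forces x32 = 1.
That conflicts with the unit clause (~x32).
Both values of x11 lead to a conflict.

UNSATISFIABLE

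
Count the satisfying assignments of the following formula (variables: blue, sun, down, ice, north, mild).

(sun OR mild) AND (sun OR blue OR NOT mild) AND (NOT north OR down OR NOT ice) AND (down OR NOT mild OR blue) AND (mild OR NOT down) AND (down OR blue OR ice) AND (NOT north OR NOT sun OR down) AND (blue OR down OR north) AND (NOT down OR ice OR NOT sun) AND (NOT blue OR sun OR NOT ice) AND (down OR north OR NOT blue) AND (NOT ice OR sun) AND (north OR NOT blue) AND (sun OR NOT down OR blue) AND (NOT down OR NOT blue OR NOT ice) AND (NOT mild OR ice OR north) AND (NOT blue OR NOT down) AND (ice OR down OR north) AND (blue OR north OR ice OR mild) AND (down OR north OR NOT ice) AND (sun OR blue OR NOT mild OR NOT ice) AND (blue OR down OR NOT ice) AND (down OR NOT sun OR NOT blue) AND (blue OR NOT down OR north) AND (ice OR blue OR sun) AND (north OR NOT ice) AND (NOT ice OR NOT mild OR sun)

There are 2^6 = 64 truth assignments over (blue, sun, down, ice, north, mild).
Split on sun. With sun = true, the clauses containing sun are satisfied and NOT sun drops from the rest; 1 of the 2^5 = 32 assignments to the other variables satisfy what remains.
With sun = false, by the same count on the reduced clause set, 1 assignment works.
(One model: blue=F, sun=T, down=T, ice=T, north=T, mild=T.)
Total: 1 + 1 = 2.

2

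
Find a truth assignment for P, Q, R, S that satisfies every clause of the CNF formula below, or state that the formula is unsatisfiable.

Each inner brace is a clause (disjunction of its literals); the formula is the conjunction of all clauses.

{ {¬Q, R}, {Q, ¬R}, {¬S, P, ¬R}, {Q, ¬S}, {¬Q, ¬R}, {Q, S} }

Case Q = False:
From the singleton clause (¬R), R = False.
From the singleton clause (¬S), S = False.
Now (S) is unsatisfied and unit — conflict.
Backtrack on Q: now try Q = True.
From the singleton clause (R), R = True.
Now (¬R) is unsatisfied and unit — conflict.
Neither Q = True nor Q = False works.

UNSATISFIABLE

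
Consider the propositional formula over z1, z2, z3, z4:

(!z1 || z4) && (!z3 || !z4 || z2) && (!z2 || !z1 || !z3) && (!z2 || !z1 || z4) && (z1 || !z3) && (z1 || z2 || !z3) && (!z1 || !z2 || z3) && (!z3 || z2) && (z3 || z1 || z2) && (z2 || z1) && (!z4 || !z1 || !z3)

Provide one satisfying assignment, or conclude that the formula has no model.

z1: false,  z2: true,  z3: false,  z4: false

Branch on z1: set z1 = false.
From the singleton clause (!z3), z3 = false.
From the singleton clause (z2), z2 = true.
All clauses hold; z4 can take either value.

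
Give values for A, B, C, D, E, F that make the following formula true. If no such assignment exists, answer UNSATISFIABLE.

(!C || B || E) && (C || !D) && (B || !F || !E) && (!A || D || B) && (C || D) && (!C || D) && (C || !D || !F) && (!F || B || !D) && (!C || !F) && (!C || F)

UNSATISFIABLE

Try C = true.
From the singleton clause (D), D = true.
From the singleton clause (!F), F = false.
Now (F) is unsatisfied and unit — conflict.
Undo C and try C = false.
From the singleton clause (!D), D = false.
Now (D) is unsatisfied and unit — conflict.
Both values of C lead to a conflict.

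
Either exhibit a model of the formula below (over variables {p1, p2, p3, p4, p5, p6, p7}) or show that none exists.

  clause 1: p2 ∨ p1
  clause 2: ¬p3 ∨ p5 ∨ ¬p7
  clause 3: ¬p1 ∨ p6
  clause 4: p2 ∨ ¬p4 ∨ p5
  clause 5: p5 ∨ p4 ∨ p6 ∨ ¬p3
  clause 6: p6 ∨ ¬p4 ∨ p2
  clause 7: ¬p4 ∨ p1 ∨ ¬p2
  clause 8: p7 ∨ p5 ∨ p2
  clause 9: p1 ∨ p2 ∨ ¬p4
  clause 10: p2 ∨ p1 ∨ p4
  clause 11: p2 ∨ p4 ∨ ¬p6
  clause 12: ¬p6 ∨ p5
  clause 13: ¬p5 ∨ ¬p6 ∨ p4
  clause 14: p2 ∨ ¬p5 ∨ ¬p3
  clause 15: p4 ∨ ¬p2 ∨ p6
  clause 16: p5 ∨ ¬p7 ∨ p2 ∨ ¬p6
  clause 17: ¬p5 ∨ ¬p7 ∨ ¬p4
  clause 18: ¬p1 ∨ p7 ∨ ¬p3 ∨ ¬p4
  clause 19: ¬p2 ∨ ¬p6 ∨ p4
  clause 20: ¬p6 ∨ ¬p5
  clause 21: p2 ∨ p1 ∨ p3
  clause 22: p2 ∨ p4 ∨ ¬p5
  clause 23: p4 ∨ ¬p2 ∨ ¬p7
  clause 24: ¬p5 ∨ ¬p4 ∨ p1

UNSATISFIABLE

Try p2 = True.
Try p1 = False.
(¬p4) alone gives p4 = False.
(p6) alone gives p6 = True.
Now (¬p6) is unsatisfied and unit — conflict.
Backtrack on p1: now try p1 = True.
(p6) alone gives p6 = True.
(p5) alone gives p5 = True.
Now (¬p5) is unsatisfied and unit — conflict.
Neither p1 = True nor p1 = False works.
Backtrack on p2: now try p2 = False.
(p1) alone gives p1 = True.
(p6) alone gives p6 = True.
(p4) alone gives p4 = True.
(p5) alone gives p5 = True.
Now (¬p5) is unsatisfied and unit — conflict.
Neither p2 = True nor p2 = False works.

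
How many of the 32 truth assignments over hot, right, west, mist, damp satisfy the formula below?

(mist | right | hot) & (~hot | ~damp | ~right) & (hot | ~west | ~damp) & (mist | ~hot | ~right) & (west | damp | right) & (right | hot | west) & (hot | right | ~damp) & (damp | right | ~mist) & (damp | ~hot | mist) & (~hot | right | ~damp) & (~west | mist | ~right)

There are 2^5 = 32 truth assignments over (hot, right, west, mist, damp).
Split on hot. With hot = 1, the clauses containing hot are satisfied and ~hot drops from the rest; 2 of the 2^4 = 16 assignments to the other variables satisfy what remains.
With hot = 0, by the same count on the reduced clause set, 5 assignments work.
(One model: hot=F, right=T, west=F, mist=F, damp=F.)
Total: 2 + 5 = 7.

7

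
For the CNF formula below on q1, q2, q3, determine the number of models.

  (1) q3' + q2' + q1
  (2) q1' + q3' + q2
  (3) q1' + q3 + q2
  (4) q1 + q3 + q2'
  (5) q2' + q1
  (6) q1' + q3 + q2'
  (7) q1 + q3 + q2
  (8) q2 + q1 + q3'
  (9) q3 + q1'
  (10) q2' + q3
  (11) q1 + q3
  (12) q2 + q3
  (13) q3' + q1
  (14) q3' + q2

1

There are 2^3 = 8 truth assignments over (q1, q2, q3).
Check each against the 14 clauses (columns in the order q1, q2, q3):
  F F F  ✗ fails (q1 + q3 + q2)
  F F T  ✗ fails (q2 + q1 + q3')
  F T F  ✗ fails (q1 + q3 + q2')
  F T T  ✗ fails (q3' + q2' + q1)
  T F F  ✗ fails (q1' + q3 + q2)
  T F T  ✗ fails (q1' + q3' + q2)
  T T F  ✗ fails (q1' + q3 + q2')
  T T T  ✓ satisfies all
1 of the 8 rows is a model.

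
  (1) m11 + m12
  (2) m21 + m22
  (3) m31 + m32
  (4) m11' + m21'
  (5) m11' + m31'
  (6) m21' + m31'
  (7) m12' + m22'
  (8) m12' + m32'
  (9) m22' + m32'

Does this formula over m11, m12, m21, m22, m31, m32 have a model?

Case m11 = 1:
(m21') alone gives m21 = 0.
(m22) alone gives m22 = 1.
(m31') alone gives m31 = 0.
(m32) alone gives m32 = 1.
Now (m32') is unsatisfied and unit — conflict.
Undo m11 and try m11 = 0.
(m12) alone gives m12 = 1.
(m22') alone gives m22 = 0.
(m21) alone gives m21 = 1.
(m31') alone gives m31 = 0.
(m32) alone gives m32 = 1.
Now (m32') is unsatisfied and unit — conflict.
Both values of m11 lead to a conflict.
No assignment satisfies every clause.

No, unsatisfiable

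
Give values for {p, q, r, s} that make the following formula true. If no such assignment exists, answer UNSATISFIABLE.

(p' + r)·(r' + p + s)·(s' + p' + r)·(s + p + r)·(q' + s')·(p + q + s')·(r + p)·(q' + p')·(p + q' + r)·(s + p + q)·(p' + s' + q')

p=1,  q=0,  r=1,  s=1

Suppose p = 1.
Unit clause (r) forces r = 1.
Unit clause (q') forces q = 0.
Every clause is now satisfied; s is unconstrained.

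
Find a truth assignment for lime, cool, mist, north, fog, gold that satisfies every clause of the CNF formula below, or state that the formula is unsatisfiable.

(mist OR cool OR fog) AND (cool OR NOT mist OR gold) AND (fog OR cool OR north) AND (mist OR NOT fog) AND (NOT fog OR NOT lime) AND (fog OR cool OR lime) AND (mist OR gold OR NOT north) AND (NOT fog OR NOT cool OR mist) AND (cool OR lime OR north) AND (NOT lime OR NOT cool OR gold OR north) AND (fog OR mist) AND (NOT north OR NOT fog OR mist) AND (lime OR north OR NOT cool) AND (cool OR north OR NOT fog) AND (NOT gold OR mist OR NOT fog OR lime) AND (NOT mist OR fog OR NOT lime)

Suppose mist = true.
Suppose cool = true.
Suppose fog = true.
(NOT lime) alone gives lime = false.
(north) alone gives north = true.
No clause remains; gold is free.

lime ↦ false; cool ↦ true; mist ↦ true; north ↦ true; fog ↦ true; gold ↦ true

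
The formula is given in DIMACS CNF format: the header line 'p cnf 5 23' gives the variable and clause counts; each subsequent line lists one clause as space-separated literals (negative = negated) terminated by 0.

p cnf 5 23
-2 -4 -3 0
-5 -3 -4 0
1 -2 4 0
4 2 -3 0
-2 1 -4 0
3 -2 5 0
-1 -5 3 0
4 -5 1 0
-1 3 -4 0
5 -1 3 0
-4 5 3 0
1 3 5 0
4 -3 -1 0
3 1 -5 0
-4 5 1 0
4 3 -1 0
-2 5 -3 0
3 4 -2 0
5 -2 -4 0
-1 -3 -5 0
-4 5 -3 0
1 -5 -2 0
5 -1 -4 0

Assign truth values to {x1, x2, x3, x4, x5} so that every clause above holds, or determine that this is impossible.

UNSATISFIABLE

Case x2 = False:
Case x4 = True:
Case x5 = False:
The clause (x3) is unit, so x3 = True.
But (¬x3) is also a unit clause — contradiction.
Undo x5 and try x5 = True.
The clause (¬x3) is unit, so x3 = False.
The clause (¬x1) is unit, so x1 = False.
But (x1) is also a unit clause — contradiction.
Either choice for x5 ends in contradiction.
Undo x4 and try x4 = False.
The clause (¬x3) is unit, so x3 = False.
The clause (¬x1) is unit, so x1 = False.
The clause (¬x5) is unit, so x5 = False.
But (x5) is also a unit clause — contradiction.
Either choice for x4 ends in contradiction.
Undo x2 and try x2 = True.
Case x4 = False:
The clause (x1) is unit, so x1 = True.
The clause (¬x3) is unit, so x3 = False.
But (x3) is also a unit clause — contradiction.
Undo x4 and try x4 = True.
The clause (¬x3) is unit, so x3 = False.
The clause (x1) is unit, so x1 = True.
But (¬x1) is also a unit clause — contradiction.
Either choice for x4 ends in contradiction.
Either choice for x2 ends in contradiction.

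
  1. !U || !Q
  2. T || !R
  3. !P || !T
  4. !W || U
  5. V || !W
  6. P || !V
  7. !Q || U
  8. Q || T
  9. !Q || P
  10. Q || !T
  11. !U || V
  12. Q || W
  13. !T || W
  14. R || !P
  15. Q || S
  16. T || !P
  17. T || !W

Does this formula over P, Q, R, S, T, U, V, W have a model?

Try U = false.
Unit clause (!W) forces W = false.
Unit clause (!Q) forces Q = false.
Now (Q) is unsatisfied and unit — conflict.
That branch fails; take U = true instead.
Unit clause (!Q) forces Q = false.
Unit clause (T) forces T = true.
Now (!T) is unsatisfied and unit — conflict.
Both values of U lead to a conflict.
No assignment satisfies every clause.

No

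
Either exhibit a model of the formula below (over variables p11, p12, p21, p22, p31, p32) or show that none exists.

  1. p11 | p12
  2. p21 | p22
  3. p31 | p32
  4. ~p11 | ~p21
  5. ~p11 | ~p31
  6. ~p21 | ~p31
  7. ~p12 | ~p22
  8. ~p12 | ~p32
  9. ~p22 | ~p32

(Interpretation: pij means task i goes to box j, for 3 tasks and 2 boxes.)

Branch on p11: set p11 = 1.
(~p21) alone gives p21 = 0.
(p22) alone gives p22 = 1.
(~p31) alone gives p31 = 0.
(p32) alone gives p32 = 1.
That conflicts with the unit clause (~p32).
Backtrack on p11: now try p11 = 0.
(p12) alone gives p12 = 1.
(~p22) alone gives p22 = 0.
(p21) alone gives p21 = 1.
(~p31) alone gives p31 = 0.
(p32) alone gives p32 = 1.
That conflicts with the unit clause (~p32).
Either choice for p11 ends in contradiction.

UNSATISFIABLE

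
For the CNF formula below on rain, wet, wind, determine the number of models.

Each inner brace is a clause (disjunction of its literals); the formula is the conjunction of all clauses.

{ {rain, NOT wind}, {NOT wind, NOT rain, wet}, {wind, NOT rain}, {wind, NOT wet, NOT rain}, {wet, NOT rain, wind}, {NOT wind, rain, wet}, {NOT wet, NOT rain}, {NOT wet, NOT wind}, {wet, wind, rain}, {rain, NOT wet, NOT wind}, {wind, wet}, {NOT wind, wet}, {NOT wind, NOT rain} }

There are 2^3 = 8 truth assignments over (rain, wet, wind).
Check each against the 13 clauses (columns in the order rain, wet, wind):
  F F F  ✗ fails (wet OR wind OR rain)
  F F T  ✗ fails (rain OR NOT wind)
  F T F  ✓ satisfies all
  F T T  ✗ fails (rain OR NOT wind)
  T F F  ✗ fails (wind OR NOT rain)
  T F T  ✗ fails (NOT wind OR NOT rain OR wet)
  T T F  ✗ fails (wind OR NOT rain)
  T T T  ✗ fails (NOT wet OR NOT rain)
1 of the 8 rows is a model.

1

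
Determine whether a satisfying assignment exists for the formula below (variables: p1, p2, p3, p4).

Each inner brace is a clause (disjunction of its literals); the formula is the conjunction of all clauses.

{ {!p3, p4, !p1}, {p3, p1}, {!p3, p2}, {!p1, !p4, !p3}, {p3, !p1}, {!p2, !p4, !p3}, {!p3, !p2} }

Suppose p3 = true.
The clause (p2) is unit, so p2 = true.
Now (!p2) is unsatisfied and unit — conflict.
Backtrack on p3: now try p3 = false.
The clause (p1) is unit, so p1 = true.
Now (!p1) is unsatisfied and unit — conflict.
Neither p3 = true nor p3 = false works.
No assignment satisfies every clause.

Unsatisfiable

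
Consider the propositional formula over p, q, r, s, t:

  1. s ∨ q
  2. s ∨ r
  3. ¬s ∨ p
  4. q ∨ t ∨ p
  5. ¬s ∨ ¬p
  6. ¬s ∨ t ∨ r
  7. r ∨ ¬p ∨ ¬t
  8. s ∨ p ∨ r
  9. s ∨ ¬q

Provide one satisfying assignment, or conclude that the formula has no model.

UNSATISFIABLE

Try s = True.
The clause (p) is unit, so p = True.
Now (¬p) is unsatisfied and unit — conflict.
That branch fails; take s = False instead.
The clause (q) is unit, so q = True.
Now (¬q) is unsatisfied and unit — conflict.
Both values of s lead to a conflict.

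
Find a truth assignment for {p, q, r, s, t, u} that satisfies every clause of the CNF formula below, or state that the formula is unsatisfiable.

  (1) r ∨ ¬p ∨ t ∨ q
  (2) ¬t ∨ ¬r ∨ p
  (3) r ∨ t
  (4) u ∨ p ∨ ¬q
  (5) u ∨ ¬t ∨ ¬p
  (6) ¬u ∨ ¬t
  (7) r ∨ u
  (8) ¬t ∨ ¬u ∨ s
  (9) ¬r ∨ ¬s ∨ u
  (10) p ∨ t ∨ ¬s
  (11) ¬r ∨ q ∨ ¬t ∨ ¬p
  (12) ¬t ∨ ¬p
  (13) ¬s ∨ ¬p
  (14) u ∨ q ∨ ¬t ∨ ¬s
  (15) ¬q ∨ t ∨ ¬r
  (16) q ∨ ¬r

Branch on r: set r = True.
From the singleton clause (q), q = True.
From the singleton clause (t), t = True.
From the singleton clause (p), p = True.
That conflicts with the unit clause (¬p).
Undo r and try r = False.
From the singleton clause (t), t = True.
From the singleton clause (¬u), u = False.
That conflicts with the unit clause (u).
Either choice for r ends in contradiction.

UNSATISFIABLE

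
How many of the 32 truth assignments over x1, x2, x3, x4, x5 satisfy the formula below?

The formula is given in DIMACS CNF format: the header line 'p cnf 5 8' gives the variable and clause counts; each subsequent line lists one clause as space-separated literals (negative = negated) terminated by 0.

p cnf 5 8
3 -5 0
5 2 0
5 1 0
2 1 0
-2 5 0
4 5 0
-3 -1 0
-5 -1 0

2

There are 2^5 = 32 truth assignments over (x1, x2, x3, x4, x5).
Split on x4. With x4 = True, the clauses containing x4 are satisfied and ¬x4 drops from the rest; 1 of the 2^4 = 16 assignments to the other variables satisfy what remains.
With x4 = False, by the same count on the reduced clause set, 1 assignment works.
(One model: x1=F, x2=T, x3=T, x4=F, x5=T.)
Total: 1 + 1 = 2.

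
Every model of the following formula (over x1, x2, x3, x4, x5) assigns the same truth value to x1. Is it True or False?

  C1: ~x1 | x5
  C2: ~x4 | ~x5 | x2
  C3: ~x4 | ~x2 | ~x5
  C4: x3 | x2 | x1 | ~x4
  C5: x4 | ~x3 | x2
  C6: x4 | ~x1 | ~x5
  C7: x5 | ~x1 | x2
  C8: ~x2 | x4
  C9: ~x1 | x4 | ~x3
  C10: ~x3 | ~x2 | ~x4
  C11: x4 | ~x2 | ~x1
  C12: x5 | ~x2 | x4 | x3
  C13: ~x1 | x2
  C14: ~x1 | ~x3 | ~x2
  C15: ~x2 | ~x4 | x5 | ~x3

Suppose x1 = 1.
From the singleton clause (x5), x5 = 1.
From the singleton clause (x4), x4 = 1.
From the singleton clause (x2), x2 = 1.
But (~x2) is also a unit clause — contradiction.
So every satisfying assignment has x1 = False.

False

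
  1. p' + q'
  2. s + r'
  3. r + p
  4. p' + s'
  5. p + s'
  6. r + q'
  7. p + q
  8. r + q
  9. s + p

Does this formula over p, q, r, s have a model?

Suppose p = 0.
The clause (r) is unit, so r = 1.
The clause (s) is unit, so s = 1.
Now (s') is unsatisfied and unit — conflict.
That branch fails; take p = 1 instead.
The clause (q') is unit, so q = 0.
The clause (s') is unit, so s = 0.
The clause (r') is unit, so r = 0.
Now (r) is unsatisfied and unit — conflict.
Both values of p lead to a conflict.
No assignment satisfies every clause.

No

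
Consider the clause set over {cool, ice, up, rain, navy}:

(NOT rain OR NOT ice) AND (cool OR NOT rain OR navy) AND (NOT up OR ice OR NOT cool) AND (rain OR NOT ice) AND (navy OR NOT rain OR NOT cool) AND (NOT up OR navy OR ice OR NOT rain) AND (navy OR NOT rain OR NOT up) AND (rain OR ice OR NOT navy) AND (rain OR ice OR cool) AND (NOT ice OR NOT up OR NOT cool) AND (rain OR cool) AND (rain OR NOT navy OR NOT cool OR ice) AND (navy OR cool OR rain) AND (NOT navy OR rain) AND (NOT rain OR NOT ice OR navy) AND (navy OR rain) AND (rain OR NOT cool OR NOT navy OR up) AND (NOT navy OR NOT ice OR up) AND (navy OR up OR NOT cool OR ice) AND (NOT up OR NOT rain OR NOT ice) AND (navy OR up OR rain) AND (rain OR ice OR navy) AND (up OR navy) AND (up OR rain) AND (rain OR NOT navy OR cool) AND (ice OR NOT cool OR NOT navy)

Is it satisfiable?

Yes, satisfiable

Case rain = true:
From the singleton clause (NOT ice), ice = false.
Case cool = false:
From the singleton clause (navy), navy = true.
No clause remains; up is free.
A satisfying assignment: cool ↦ false; ice ↦ false; up ↦ false; rain ↦ true; navy ↦ true.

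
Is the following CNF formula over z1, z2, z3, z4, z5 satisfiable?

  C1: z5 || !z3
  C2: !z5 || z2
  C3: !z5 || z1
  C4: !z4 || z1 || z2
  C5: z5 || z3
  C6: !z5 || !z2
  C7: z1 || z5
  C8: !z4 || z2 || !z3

No

Suppose z5 = true.
From the singleton clause (z2), z2 = true.
Now (!z2) is unsatisfied and unit — conflict.
That branch fails; take z5 = false instead.
From the singleton clause (!z3), z3 = false.
Now (z3) is unsatisfied and unit — conflict.
Either choice for z5 ends in contradiction.
No assignment satisfies every clause.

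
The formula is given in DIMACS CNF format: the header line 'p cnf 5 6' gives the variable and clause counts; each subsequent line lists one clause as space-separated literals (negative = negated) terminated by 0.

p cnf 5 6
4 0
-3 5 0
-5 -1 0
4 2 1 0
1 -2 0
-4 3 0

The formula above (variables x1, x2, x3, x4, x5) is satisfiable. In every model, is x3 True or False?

Suppose x3 = False.
From the singleton clause (x4), x4 = True.
But (¬x4) is also a unit clause — contradiction.
So every satisfying assignment has x3 = True.

True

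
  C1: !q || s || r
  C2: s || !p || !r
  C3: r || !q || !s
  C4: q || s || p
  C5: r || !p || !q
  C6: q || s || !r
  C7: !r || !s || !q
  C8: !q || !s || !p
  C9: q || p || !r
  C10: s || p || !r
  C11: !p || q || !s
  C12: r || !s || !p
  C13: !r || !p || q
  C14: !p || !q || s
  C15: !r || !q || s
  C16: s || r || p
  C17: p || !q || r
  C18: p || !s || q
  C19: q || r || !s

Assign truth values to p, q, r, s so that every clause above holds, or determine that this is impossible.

p: true; q: false; r: false; s: false

Try q = false.
Try s = false.
The clause (p) is unit, so p = true.
The clause (!r) is unit, so r = false.
Every clause now holds.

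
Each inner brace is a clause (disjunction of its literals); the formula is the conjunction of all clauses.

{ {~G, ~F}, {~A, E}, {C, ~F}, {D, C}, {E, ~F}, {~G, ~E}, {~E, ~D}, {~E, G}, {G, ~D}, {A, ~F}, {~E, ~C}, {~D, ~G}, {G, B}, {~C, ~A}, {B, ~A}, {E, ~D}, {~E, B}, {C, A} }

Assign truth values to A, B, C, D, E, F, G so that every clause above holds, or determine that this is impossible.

A: 0, B: 1, C: 1, D: 0, E: 0, F: 0, G: 0

Suppose G = 0.
From the singleton clause (~E), E = 0.
From the singleton clause (~A), A = 0.
From the singleton clause (~F), F = 0.
From the singleton clause (~D), D = 0.
From the singleton clause (C), C = 1.
From the singleton clause (B), B = 1.
This assignment satisfies each clause.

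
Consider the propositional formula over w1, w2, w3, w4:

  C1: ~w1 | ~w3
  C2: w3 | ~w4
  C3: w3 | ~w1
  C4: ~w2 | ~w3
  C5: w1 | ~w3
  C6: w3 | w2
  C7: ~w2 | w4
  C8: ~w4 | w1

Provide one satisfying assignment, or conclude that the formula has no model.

UNSATISFIABLE

Branch on w1: set w1 = 0.
From the singleton clause (~w3), w3 = 0.
From the singleton clause (~w4), w4 = 0.
From the singleton clause (w2), w2 = 1.
That conflicts with the unit clause (~w2).
So w1 must be the other value — set w1 = 1.
From the singleton clause (~w3), w3 = 0.
That conflicts with the unit clause (w3).
Both values of w1 lead to a conflict.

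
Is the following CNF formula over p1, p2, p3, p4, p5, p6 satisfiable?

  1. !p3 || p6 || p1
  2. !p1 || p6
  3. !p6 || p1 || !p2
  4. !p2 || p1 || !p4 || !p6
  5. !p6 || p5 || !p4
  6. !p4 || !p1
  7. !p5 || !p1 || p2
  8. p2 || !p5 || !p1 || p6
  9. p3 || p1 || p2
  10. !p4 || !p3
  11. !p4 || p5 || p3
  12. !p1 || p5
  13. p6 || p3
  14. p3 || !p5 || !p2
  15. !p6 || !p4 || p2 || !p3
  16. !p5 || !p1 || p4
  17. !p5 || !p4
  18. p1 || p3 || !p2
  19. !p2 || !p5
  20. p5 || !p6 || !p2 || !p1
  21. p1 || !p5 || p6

Satisfiable

Branch on p1: set p1 = false.
Branch on p3: set p3 = true.
(p6) alone gives p6 = true.
(!p2) alone gives p2 = false.
(!p4) alone gives p4 = false.
No clause remains; p5 is free.
A satisfying assignment: p1=false, p2=false, p3=true, p4=false, p5=true, p6=true.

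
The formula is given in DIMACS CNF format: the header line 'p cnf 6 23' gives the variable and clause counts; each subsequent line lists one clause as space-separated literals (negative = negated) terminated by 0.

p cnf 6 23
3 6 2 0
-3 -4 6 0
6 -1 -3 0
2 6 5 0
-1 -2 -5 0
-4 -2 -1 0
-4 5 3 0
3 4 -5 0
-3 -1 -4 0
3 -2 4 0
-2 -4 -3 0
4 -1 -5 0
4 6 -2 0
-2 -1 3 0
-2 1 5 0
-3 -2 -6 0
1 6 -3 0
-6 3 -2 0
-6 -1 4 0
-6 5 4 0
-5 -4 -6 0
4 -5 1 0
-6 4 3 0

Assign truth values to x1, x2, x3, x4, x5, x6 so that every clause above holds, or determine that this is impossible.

x1 ↦ False, x2 ↦ False, x3 ↦ True, x4 ↦ True, x5 ↦ False, x6 ↦ True

Case x3 = True:
Case x4 = True:
Unit clause (x6) forces x6 = True.
Unit clause (¬x1) forces x1 = False.
Unit clause (¬x2) forces x2 = False.
Unit clause (¬x5) forces x5 = False.
Every clause now holds.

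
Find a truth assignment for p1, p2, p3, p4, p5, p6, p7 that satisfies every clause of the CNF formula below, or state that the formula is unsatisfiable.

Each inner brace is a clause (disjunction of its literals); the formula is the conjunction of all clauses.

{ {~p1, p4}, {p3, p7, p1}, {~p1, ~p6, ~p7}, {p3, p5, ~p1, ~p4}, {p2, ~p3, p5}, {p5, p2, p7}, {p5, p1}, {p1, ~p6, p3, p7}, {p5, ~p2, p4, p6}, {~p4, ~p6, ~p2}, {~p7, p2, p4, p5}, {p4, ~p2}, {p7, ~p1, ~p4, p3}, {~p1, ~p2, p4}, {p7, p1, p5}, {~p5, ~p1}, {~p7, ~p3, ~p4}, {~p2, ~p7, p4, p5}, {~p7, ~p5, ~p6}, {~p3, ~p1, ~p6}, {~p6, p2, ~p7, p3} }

p1=0,  p2=1,  p3=0,  p4=1,  p5=1,  p6=0,  p7=1

Suppose p1 = 0.
(p5) alone gives p5 = 1.
Suppose p3 = 0.
(p7) alone gives p7 = 1.
(~p6) alone gives p6 = 0.
Suppose p4 = 1.
No clause remains; p2 is free.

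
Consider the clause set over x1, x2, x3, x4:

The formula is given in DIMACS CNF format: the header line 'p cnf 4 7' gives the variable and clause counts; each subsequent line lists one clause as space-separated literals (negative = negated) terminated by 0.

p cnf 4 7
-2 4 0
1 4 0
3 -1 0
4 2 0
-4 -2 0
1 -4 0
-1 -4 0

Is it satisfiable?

Suppose x2 = False.
(x4) alone gives x4 = True.
(x1) alone gives x1 = True.
But (¬x1) is also a unit clause — contradiction.
That branch fails; take x2 = True instead.
(x4) alone gives x4 = True.
But (¬x4) is also a unit clause — contradiction.
Neither x2 = True nor x2 = False works.
No assignment satisfies every clause.

No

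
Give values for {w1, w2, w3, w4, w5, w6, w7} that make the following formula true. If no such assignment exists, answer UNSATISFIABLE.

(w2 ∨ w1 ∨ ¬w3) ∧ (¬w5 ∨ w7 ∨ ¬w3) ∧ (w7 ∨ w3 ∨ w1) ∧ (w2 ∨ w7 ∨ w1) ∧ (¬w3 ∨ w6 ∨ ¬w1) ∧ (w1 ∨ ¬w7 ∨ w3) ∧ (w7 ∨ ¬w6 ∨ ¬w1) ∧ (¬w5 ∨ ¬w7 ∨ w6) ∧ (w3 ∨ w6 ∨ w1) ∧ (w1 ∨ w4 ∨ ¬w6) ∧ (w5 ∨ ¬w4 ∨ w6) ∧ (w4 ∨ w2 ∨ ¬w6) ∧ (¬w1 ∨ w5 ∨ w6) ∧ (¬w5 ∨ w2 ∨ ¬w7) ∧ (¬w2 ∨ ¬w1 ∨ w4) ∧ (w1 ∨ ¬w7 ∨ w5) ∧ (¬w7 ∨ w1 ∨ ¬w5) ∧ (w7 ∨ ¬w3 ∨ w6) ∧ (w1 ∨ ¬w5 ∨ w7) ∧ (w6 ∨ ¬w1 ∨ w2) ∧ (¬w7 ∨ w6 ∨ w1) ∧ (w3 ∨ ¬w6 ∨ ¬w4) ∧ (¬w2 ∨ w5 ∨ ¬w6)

w1 ↦ True,  w2 ↦ True,  w3 ↦ True,  w4 ↦ True,  w5 ↦ True,  w6 ↦ True,  w7 ↦ True

Suppose w2 = True.
Suppose w1 = True.
From the singleton clause (w4), w4 = True.
Suppose w3 = True.
From the singleton clause (w6), w6 = True.
From the singleton clause (w7), w7 = True.
From the singleton clause (w5), w5 = True.
This assignment satisfies each clause.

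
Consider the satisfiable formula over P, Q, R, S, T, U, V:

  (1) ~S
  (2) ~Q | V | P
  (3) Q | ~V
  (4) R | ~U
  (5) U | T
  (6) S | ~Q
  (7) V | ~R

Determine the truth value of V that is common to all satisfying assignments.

False

Suppose V = 1.
From the singleton clause (~S), S = 0.
From the singleton clause (Q), Q = 1.
But (~Q) is also a unit clause — contradiction.
So every satisfying assignment has V = False.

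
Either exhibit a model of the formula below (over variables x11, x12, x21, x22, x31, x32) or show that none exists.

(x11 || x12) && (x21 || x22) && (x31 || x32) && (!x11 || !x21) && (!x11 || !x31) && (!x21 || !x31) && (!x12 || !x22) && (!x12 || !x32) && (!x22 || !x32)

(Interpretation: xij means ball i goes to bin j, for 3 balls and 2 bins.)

UNSATISFIABLE

Suppose x11 = true.
From the singleton clause (!x21), x21 = false.
From the singleton clause (x22), x22 = true.
From the singleton clause (!x31), x31 = false.
From the singleton clause (x32), x32 = true.
But (!x32) is also a unit clause — contradiction.
That branch fails; take x11 = false instead.
From the singleton clause (x12), x12 = true.
From the singleton clause (!x22), x22 = false.
From the singleton clause (x21), x21 = true.
From the singleton clause (!x31), x31 = false.
From the singleton clause (x32), x32 = true.
But (!x32) is also a unit clause — contradiction.
Neither x11 = true nor x11 = false works.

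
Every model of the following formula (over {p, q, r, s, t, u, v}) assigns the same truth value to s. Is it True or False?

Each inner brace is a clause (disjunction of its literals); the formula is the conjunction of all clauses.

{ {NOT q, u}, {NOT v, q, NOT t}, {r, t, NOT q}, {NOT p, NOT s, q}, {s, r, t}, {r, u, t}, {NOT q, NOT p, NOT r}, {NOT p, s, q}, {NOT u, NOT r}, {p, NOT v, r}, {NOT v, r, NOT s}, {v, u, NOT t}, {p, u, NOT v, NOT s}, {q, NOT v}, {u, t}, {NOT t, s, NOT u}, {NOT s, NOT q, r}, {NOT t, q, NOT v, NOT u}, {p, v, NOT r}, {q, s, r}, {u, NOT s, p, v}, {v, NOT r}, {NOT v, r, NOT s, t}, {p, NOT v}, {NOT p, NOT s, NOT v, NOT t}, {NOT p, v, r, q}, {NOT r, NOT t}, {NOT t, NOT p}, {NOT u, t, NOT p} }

True

Suppose s = false.
Suppose q = false.
(NOT p) alone gives p = false.
(NOT v) alone gives v = false.
(NOT r) alone gives r = false.
Now (r) is unsatisfied and unit — conflict.
So q must be the other value — set q = true.
(u) alone gives u = true.
(NOT r) alone gives r = false.
(t) alone gives t = true.
Now (NOT t) is unsatisfied and unit — conflict.
Neither q = true nor q = false works.
So every satisfying assignment has s = True.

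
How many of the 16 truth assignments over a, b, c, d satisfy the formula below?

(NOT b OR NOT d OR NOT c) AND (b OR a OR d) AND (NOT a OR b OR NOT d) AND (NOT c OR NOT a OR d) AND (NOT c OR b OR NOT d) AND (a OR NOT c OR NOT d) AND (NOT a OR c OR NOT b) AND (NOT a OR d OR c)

4

There are 2^4 = 16 truth assignments over (a, b, c, d).
Check each against the 8 clauses (columns in the order a, b, c, d):
  F F F F  ✗ fails (b OR a OR d)
  F F F T  ✓ satisfies all
  F F T F  ✗ fails (b OR a OR d)
  F F T T  ✗ fails (NOT c OR b OR NOT d)
  F T F F  ✓ satisfies all
  F T F T  ✓ satisfies all
  F T T F  ✓ satisfies all
  F T T T  ✗ fails (NOT b OR NOT d OR NOT c)
  T F F F  ✗ fails (NOT a OR d OR c)
  T F F T  ✗ fails (NOT a OR b OR NOT d)
  T F T F  ✗ fails (NOT c OR NOT a OR d)
  T F T T  ✗ fails (NOT a OR b OR NOT d)
  T T F F  ✗ fails (NOT a OR c OR NOT b)
  T T F T  ✗ fails (NOT a OR c OR NOT b)
  T T T F  ✗ fails (NOT c OR NOT a OR d)
  T T T T  ✗ fails (NOT b OR NOT d OR NOT c)
4 of the 16 rows are models.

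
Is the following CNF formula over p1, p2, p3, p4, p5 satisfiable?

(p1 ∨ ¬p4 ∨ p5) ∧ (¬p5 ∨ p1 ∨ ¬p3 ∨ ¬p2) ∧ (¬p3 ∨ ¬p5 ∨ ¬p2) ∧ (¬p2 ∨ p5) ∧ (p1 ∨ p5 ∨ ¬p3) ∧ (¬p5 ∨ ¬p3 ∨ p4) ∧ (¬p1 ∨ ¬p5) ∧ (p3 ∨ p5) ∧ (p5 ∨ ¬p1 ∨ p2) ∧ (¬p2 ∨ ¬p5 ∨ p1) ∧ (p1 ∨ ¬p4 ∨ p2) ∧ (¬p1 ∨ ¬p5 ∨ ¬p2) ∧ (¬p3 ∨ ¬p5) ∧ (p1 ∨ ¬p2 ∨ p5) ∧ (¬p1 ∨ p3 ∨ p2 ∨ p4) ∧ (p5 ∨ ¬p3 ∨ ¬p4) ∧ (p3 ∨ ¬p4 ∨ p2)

Yes, satisfiable

Suppose p2 = False.
Suppose p1 = False.
(¬p4) alone gives p4 = False.
Suppose p5 = True.
(¬p3) alone gives p3 = False.
Every clause now holds.
A satisfying assignment: p1=False, p2=False, p3=False, p4=False, p5=True.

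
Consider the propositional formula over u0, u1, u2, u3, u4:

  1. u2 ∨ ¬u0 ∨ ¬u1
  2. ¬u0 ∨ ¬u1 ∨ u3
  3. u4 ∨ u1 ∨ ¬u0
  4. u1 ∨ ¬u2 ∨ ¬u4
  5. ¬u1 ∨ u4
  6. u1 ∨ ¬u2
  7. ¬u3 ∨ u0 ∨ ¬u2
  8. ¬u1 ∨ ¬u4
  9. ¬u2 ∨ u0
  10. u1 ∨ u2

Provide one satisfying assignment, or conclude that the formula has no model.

UNSATISFIABLE

Try u1 = False.
The clause (¬u2) is unit, so u2 = False.
That conflicts with the unit clause (u2).
That branch fails; take u1 = True instead.
The clause (u4) is unit, so u4 = True.
That conflicts with the unit clause (¬u4).
Either choice for u1 ends in contradiction.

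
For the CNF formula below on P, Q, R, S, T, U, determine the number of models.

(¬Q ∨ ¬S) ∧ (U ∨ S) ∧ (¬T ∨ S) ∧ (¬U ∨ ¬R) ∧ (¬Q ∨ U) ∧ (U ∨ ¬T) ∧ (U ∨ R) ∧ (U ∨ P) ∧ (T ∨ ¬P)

There are 2^6 = 64 truth assignments over (P, Q, R, S, T, U).
Split on P. With P = True, the clauses containing P are satisfied and ¬P drops from the rest; 1 of the 2^5 = 32 assignments to the other variables satisfy what remains.
With P = False, by the same count on the reduced clause set, 4 assignments work.
(One model: P=F, Q=F, R=F, S=F, T=F, U=T.)
Total: 1 + 4 = 5.

5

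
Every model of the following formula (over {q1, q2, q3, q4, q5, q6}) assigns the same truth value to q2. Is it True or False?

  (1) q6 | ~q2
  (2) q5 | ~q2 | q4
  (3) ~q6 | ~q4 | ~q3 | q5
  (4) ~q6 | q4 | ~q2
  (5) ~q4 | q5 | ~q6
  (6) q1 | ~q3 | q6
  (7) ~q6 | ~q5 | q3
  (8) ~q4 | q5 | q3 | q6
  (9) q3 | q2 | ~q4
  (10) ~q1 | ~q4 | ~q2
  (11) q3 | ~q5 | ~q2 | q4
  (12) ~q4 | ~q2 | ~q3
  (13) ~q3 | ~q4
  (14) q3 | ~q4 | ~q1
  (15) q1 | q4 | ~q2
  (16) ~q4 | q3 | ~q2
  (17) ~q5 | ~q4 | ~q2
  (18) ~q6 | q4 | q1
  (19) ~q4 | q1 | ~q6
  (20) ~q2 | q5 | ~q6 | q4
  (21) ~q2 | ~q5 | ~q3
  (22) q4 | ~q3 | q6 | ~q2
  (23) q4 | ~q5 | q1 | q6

Suppose q2 = 1.
The clause (q6) is unit, so q6 = 1.
The clause (q4) is unit, so q4 = 1.
The clause (q5) is unit, so q5 = 1.
That conflicts with the unit clause (~q5).
So every satisfying assignment has q2 = False.

False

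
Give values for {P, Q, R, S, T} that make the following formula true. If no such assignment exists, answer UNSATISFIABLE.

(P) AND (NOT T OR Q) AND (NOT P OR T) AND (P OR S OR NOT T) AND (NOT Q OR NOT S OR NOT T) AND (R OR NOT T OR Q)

P=true, Q=true, R=false, S=false, T=true

Unit clause (P) forces P = true.
Unit clause (T) forces T = true.
Unit clause (Q) forces Q = true.
Unit clause (NOT S) forces S = false.
All clauses hold; R can take either value.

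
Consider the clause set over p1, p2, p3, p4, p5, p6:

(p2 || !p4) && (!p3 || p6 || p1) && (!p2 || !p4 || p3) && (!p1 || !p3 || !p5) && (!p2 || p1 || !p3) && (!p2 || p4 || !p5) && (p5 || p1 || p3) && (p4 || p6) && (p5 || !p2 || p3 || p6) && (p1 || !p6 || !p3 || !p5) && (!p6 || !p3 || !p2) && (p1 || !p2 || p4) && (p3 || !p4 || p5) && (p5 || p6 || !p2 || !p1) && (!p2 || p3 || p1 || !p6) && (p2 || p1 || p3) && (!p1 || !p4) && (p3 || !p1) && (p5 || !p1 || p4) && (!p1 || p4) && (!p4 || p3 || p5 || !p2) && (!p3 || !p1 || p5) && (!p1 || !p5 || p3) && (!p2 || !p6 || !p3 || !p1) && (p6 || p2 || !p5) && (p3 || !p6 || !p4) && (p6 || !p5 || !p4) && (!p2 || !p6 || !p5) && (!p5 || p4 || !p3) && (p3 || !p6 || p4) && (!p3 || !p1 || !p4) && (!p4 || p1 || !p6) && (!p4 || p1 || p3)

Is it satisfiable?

Suppose p2 = false.
(!p4) alone gives p4 = false.
(p6) alone gives p6 = true.
(!p1) alone gives p1 = false.
(p3) alone gives p3 = true.
(!p5) alone gives p5 = false.
Every clause now holds.
A satisfying assignment: p1: false, p2: false, p3: true, p4: false, p5: false, p6: true.

Satisfiable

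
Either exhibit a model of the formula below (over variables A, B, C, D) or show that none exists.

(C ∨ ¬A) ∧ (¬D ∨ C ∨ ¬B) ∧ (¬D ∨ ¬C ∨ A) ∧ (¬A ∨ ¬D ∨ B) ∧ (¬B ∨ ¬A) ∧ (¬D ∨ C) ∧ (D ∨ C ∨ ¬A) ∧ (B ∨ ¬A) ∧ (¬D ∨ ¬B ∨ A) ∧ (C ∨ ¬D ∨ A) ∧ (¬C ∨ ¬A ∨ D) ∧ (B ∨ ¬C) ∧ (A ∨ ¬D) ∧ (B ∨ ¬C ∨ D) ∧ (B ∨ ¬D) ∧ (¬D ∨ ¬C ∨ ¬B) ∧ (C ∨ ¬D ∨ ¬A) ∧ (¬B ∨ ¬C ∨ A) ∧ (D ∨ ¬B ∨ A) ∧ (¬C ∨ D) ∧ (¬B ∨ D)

A: False, B: False, C: False, D: False

Try C = False.
From the singleton clause (¬A), A = False.
From the singleton clause (¬D), D = False.
From the singleton clause (¬B), B = False.
All clauses are satisfied.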